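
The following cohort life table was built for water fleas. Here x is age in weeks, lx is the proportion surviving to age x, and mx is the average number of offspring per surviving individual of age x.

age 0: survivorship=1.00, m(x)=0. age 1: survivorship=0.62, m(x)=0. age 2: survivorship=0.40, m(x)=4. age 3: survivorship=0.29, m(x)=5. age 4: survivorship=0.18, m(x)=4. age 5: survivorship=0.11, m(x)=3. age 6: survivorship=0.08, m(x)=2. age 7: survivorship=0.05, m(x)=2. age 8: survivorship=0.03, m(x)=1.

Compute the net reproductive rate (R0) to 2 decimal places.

4.39

lx·mx by age: 0, 0, 1.6, 1.45, 0.72, 0.33, 0.16, 0.1, 0.03
R0 = Σ lx·mx = 4.39 → 4.39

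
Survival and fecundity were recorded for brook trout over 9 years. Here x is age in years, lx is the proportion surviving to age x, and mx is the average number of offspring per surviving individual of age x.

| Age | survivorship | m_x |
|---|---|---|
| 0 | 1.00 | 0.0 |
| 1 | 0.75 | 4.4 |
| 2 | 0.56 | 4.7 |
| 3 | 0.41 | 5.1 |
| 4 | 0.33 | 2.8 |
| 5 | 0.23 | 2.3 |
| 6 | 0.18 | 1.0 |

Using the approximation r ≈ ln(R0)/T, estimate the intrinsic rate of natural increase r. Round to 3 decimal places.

0.984

R0 = Σ lx·mx = 0 + 3.3 + 2.632 + 2.091 + 0.924 + 0.529 + 0.18 = 9.656
Σ x·lx·mx = 22.258; T = 22.258/9.656 = 2.3051…
r ≈ ln(R0)/T = ln(9.656)/2.3051… = 0.98372… → 0.984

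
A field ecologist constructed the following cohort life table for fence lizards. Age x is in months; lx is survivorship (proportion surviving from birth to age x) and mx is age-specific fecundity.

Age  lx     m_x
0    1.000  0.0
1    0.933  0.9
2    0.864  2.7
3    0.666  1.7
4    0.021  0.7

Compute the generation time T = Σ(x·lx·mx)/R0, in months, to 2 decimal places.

2.07

lx·mx: 0, 0.8397, 2.3328, 1.1322, 0.0147 → R0 = 4.3194
x·lx·mx: 0, 0.8397, 4.6656, 3.3966, 0.0588 → Σ = 8.9607
T = 8.9607 / 4.3194 = 2.074524… → 2.07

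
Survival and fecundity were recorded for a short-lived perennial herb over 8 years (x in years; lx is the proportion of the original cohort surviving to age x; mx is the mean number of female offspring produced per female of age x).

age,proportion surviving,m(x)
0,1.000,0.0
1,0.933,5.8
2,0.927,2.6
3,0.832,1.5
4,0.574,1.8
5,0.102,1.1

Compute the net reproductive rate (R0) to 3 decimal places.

10.215

lx·mx by age: 0, 5.4114, 2.4102, 1.248, 1.0332, 0.1122
R0 = Σ lx·mx = 10.215 → 10.215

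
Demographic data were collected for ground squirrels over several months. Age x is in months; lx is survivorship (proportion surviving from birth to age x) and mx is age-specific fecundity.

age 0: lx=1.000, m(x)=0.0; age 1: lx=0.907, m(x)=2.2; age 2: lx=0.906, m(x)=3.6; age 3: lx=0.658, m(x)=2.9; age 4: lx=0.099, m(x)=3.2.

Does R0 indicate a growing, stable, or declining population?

growing

R0 = Σ lx·mx = 0 + 1.9954 + 3.2616 + 1.9082 + 0.3168 = 7.482
R0 > 1, so the population is growing.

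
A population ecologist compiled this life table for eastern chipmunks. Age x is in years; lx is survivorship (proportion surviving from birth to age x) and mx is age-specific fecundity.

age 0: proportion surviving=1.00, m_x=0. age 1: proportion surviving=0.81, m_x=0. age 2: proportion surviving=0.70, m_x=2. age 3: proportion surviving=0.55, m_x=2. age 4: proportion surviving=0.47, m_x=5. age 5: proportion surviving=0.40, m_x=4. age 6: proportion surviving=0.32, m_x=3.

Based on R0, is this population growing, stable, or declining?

growing

R0 = Σ lx·mx = 0 + 0 + 1.4 + 1.1 + 2.35 + 1.6 + 0.96 = 7.41
R0 > 1, so the population is growing.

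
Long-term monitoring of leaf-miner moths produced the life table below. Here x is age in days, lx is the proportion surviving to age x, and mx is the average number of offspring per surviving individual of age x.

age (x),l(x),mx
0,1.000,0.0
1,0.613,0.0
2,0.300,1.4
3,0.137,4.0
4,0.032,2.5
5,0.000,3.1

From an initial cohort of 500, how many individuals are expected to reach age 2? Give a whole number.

150

Expected survivors = N0 · l_2 = 500 × 0.300 = 150 → 150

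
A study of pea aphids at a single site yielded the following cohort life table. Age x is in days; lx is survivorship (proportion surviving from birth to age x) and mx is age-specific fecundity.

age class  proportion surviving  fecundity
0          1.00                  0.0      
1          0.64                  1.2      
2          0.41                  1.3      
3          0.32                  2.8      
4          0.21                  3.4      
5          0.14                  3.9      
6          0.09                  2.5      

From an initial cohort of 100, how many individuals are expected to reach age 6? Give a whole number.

Expected survivors = N0 · l_6 = 100 × 0.09 = 9 → 9

9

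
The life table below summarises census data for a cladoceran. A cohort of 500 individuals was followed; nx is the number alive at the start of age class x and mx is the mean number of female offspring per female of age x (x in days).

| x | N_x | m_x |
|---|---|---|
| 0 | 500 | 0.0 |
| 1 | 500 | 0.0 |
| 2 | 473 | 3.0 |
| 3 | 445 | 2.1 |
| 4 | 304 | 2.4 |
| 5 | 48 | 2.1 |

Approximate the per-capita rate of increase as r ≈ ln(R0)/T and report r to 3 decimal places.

0.650

lx = nx/n0 = nx/500: 1, 1, 0.946, 0.89, 0.608, 0.096
R0 = Σ lx·mx = 0 + 0 + 2.838 + 1.869 + 1.4592 + 0.2016 = 6.3678
Σ x·lx·mx = 18.1278; T = 18.1278/6.3678 = 2.84679…
r ≈ ln(R0)/T = ln(6.3678)/2.84679… = 0.65029… → 0.650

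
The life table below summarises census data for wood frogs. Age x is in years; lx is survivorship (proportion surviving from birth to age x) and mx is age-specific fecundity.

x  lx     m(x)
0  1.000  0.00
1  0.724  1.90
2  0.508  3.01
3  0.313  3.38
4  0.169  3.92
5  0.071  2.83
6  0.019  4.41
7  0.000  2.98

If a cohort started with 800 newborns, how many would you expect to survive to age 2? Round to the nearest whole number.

Expected survivors = N0 · l_2 = 800 × 0.508 = 406.4 → 406

406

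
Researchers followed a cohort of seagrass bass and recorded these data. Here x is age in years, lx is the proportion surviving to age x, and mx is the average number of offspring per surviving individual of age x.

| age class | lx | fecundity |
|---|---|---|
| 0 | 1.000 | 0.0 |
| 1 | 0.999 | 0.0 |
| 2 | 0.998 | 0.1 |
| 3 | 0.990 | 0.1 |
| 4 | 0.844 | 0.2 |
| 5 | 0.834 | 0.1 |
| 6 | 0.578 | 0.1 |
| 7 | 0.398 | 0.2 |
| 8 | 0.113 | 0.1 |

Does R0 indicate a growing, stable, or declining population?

declining

R0 = Σ lx·mx = 0 + 0 + 0.0998 + 0.099 + 0.1688 + 0.0834 + 0.0578 + 0.0796 + 0.0113 = 0.5997
R0 < 1, so the population is declining.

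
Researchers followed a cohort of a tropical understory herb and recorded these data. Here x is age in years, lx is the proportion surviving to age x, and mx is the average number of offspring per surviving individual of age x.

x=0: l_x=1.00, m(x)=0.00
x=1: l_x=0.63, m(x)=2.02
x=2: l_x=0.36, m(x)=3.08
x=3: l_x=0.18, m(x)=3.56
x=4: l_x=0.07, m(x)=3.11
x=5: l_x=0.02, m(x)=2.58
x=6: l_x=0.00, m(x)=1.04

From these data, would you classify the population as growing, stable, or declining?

growing

R0 = Σ lx·mx = 0 + 1.2726 + 1.1088 + 0.6408 + 0.2177 + 0.0516 + 0 = 3.2915
R0 > 1, so the population is growing.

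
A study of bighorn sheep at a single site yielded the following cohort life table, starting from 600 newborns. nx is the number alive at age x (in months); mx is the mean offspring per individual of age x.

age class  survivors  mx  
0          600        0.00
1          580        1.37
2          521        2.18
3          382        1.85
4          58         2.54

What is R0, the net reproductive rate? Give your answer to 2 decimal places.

lx = nx/n0 = nx/600: 1, 0.96667…, 0.86833…, 0.63667…, 0.09667…
lx·mx by age: 0, 1.324333…, 1.892967…, 1.177833…, 0.245533…
R0 = Σ lx·mx = 4.640667… → 4.64

4.64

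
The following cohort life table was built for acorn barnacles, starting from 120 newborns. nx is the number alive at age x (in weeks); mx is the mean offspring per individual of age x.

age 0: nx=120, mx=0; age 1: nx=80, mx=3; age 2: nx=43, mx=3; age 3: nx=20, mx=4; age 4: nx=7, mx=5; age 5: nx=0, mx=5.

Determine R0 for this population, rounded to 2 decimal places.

4.03

lx = nx/n0 = nx/120: 1, 0.66667…, 0.35833…, 0.16667…, 0.05833…, 0
lx·mx by age: 0, 2…, 1.075…, 0.666667…, 0.291667…, 0
R0 = Σ lx·mx = 4.033333… → 4.03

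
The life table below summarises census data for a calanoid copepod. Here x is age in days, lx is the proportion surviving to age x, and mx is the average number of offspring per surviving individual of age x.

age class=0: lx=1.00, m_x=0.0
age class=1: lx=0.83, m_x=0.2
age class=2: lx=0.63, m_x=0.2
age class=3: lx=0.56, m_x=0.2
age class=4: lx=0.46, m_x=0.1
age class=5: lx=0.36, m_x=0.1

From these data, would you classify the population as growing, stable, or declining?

declining

R0 = Σ lx·mx = 0 + 0.166 + 0.126 + 0.112 + 0.046 + 0.036 = 0.486
R0 < 1, so the population is declining.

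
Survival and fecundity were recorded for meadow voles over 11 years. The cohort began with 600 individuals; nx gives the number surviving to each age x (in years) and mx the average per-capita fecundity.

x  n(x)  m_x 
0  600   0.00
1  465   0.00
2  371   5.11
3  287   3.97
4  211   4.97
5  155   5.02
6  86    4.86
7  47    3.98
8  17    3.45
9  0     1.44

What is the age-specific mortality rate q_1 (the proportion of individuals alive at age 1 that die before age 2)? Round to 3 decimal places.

lx = nx/n0 = nx/600: 1, 0.775, 0.61833…, 0.47833…, 0.35167…, 0.25833…, 0.14333…, 0.07833…, 0.02833…, 0
q_1 = (l_1 − l_2) / l_1 = (0.775 − 0.618333…) / 0.775
     = 0.156667… / 0.775 = 0.202151… → 0.202

0.202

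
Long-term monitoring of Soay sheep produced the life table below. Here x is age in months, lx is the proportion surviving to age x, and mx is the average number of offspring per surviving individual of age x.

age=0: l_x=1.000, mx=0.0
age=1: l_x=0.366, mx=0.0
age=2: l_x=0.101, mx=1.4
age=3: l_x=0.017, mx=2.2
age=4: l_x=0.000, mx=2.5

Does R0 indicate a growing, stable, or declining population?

R0 = Σ lx·mx = 0 + 0 + 0.1414 + 0.0374 + 0 = 0.1788
R0 < 1, so the population is declining.

declining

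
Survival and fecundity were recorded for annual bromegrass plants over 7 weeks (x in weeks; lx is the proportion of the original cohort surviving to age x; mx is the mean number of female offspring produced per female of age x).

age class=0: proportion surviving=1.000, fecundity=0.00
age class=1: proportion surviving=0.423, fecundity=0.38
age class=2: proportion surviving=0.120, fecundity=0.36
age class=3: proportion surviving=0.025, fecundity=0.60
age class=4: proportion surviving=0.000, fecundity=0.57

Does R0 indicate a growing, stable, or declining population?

R0 = Σ lx·mx = 0 + 0.16074 + 0.0432 + 0.015 + 0 = 0.21894
R0 < 1, so the population is declining.

declining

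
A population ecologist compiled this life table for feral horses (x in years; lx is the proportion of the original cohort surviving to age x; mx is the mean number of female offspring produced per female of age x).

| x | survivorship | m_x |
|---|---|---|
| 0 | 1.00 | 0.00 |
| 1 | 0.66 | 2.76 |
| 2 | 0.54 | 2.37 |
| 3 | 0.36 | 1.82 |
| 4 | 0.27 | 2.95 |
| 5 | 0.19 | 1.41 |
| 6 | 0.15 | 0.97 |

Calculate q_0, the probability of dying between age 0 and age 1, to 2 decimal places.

0.34

q_0 = (l_0 − l_1) / l_0 = (1 − 0.66) / 1
     = 0.34 / 1 = 0.34 → 0.34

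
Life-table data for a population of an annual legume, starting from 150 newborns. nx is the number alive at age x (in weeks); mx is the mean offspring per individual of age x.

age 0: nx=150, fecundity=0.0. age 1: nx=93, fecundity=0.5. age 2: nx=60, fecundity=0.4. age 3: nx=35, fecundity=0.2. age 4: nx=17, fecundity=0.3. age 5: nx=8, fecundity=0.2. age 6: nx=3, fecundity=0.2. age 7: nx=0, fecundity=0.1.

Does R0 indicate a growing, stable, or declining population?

declining

lx = nx/n0 = nx/150: 1, 0.62, 0.4, 0.23333…, 0.11333…, 0.05333…, 0.02, 0
R0 = Σ lx·mx = 0 + 0.31 + 0.16 + 0.046667… + 0.034… + 0.010667… + 0.004 + 0 = 0.565333…
R0 < 1, so the population is declining.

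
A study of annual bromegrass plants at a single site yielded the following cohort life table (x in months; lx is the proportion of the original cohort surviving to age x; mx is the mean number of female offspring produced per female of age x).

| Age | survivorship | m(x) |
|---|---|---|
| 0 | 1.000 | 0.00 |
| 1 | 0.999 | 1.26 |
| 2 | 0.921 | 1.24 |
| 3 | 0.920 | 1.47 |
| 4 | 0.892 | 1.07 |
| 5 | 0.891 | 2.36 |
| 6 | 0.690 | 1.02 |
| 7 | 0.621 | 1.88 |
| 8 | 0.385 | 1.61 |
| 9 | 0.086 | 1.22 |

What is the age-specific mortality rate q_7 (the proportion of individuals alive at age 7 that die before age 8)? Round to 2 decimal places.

q_7 = (l_7 − l_8) / l_7 = (0.621 − 0.385) / 0.621
     = 0.236 / 0.621 = 0.380032… → 0.38

0.38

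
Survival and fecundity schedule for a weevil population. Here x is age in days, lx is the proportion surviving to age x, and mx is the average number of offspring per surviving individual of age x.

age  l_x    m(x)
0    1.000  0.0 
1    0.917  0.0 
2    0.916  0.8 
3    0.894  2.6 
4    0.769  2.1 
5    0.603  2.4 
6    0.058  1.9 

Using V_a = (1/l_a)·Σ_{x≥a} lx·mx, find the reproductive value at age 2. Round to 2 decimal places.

lx·mx for x ≥ 2: 0.7328, 2.3244, 1.6149, 1.4472, 0.1102 → sum = 6.2295
V_2 = 6.2295 / l_2 = 6.2295 / 0.916 = 6.800764… → 6.80

6.80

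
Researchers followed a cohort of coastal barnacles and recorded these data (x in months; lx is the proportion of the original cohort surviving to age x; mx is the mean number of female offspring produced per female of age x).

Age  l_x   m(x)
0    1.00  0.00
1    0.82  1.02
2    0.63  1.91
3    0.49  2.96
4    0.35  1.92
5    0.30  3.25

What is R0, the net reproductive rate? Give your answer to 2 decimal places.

5.14

lx·mx by age: 0, 0.8364, 1.2033, 1.4504, 0.672, 0.975
R0 = Σ lx·mx = 5.1371 → 5.14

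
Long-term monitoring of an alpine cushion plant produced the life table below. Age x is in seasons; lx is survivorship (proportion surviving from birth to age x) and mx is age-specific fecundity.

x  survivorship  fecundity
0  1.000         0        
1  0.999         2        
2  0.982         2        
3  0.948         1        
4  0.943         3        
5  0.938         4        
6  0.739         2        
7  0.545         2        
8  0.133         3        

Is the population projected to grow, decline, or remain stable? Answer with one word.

growing

R0 = Σ lx·mx = 0 + 1.998 + 1.964 + 0.948 + 2.829 + 3.752 + 1.478 + 1.09 + 0.399 = 14.458
R0 > 1, so the population is growing.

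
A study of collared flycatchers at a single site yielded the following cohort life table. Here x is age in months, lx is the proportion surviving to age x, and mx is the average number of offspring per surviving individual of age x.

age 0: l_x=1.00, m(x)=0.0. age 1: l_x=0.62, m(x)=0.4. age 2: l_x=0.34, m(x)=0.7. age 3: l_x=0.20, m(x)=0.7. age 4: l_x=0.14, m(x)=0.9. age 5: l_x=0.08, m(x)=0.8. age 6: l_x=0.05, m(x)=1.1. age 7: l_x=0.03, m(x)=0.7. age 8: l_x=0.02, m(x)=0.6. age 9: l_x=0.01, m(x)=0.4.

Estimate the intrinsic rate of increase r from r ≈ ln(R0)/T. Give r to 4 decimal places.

-0.0340

R0 = Σ lx·mx = 0 + 0.248 + 0.238 + 0.14 + 0.126 + 0.064 + 0.055 + 0.021 + 0.012 + 0.004 = 0.908
Σ x·lx·mx = 2.577; T = 2.577/0.908 = 2.83811…
r ≈ ln(R0)/T = ln(0.908)/2.83811… = -0.034005… → -0.0340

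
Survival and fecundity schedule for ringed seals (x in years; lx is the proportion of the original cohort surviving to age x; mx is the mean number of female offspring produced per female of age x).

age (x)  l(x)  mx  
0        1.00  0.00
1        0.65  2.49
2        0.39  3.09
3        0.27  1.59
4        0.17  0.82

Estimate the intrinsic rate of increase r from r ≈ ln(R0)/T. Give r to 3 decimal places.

R0 = Σ lx·mx = 0 + 1.6185 + 1.2051 + 0.4293 + 0.1394 = 3.3923
Σ x·lx·mx = 5.8742; T = 5.8742/3.3923 = 1.73163…
r ≈ ln(R0)/T = ln(3.3923)/1.73163… = 0.70541… → 0.705

0.705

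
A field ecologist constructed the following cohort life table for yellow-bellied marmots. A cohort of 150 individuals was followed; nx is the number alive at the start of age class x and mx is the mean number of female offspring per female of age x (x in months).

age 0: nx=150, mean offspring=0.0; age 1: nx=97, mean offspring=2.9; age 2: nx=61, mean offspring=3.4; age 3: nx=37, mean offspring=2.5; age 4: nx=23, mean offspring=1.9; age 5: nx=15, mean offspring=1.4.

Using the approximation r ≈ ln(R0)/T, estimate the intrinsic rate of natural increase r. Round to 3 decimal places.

0.752

lx = nx/n0 = nx/150: 1, 0.64667…, 0.40667…, 0.24667…, 0.15333…, 0.1
R0 = Σ lx·mx = 0 + 1.87533… + 1.38267… + 0.61667… + 0.29133… + 0.14 = 4.306…
Σ x·lx·mx = 8.356…; T = 8.356…/4.306… = 1.94055…
r ≈ ln(R0)/T = ln(4.306…)/1.94055… = 0.75237… → 0.752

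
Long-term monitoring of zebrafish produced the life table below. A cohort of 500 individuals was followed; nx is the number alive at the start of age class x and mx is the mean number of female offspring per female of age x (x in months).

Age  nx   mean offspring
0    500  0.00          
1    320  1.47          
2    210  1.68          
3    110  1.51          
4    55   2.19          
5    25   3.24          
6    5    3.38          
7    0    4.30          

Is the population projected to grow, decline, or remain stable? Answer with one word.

lx = nx/n0 = nx/500: 1, 0.64, 0.42, 0.22, 0.11, 0.05, 0.01, 0
R0 = Σ lx·mx = 0 + 0.9408 + 0.7056 + 0.3322 + 0.2409 + 0.162 + 0.0338 + 0 = 2.4153
R0 > 1, so the population is growing.

growing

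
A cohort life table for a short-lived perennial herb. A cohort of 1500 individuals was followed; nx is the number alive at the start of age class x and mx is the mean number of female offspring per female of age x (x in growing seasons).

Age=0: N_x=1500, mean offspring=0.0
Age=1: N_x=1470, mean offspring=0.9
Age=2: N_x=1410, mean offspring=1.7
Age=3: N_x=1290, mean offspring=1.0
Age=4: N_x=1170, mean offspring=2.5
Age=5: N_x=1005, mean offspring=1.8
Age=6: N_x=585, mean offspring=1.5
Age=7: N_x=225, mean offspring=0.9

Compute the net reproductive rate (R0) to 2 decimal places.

7.22

lx = nx/n0 = nx/1500: 1, 0.98, 0.94, 0.86, 0.78, 0.67, 0.39, 0.15
lx·mx by age: 0, 0.882, 1.598, 0.86, 1.95, 1.206, 0.585, 0.135
R0 = Σ lx·mx = 7.216 → 7.22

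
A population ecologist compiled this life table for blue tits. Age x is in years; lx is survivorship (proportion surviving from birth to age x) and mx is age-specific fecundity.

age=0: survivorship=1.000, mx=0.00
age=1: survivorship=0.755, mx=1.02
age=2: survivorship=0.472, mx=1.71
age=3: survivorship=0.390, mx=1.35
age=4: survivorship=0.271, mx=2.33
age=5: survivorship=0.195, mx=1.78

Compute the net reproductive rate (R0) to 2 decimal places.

lx·mx by age: 0, 0.7701, 0.80712, 0.5265, 0.63143, 0.3471
R0 = Σ lx·mx = 3.08225 → 3.08

3.08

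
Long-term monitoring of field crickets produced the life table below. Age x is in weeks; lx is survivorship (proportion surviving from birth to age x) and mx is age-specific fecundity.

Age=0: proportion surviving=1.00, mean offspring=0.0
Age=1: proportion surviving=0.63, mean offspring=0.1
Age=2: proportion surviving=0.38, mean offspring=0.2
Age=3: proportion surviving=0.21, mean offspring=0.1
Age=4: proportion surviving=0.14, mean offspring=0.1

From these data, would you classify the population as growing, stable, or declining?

R0 = Σ lx·mx = 0 + 0.063 + 0.076 + 0.021 + 0.014 = 0.174
R0 < 1, so the population is declining.

declining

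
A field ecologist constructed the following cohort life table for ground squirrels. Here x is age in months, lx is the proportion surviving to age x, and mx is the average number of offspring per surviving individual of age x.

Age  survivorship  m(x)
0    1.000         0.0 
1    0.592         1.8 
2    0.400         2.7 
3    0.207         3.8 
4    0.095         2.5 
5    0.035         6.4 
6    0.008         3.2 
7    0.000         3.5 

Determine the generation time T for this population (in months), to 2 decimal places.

2.28

lx·mx: 0, 1.0656, 1.08, 0.7866, 0.2375, 0.224, 0.0256, 0 → R0 = 3.4193
x·lx·mx: 0, 1.0656, 2.16, 2.3598, 0.95, 1.12, 0.1536, 0 → Σ = 7.809
T = 7.809 / 3.4193 = 2.283801… → 2.28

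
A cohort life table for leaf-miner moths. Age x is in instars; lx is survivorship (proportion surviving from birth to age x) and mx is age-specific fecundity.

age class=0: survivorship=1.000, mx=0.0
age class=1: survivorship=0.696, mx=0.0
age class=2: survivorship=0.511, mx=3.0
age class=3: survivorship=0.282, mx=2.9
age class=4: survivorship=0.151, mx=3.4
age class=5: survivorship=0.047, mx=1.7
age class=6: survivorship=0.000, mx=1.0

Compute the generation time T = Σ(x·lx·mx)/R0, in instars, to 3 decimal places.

lx·mx: 0, 0, 1.533, 0.8178, 0.5134, 0.0799, 0 → R0 = 2.9441
x·lx·mx: 0, 0, 3.066, 2.4534, 2.0536, 0.3995, 0 → Σ = 7.9725
T = 7.9725 / 2.9441 = 2.707958… → 2.708

2.708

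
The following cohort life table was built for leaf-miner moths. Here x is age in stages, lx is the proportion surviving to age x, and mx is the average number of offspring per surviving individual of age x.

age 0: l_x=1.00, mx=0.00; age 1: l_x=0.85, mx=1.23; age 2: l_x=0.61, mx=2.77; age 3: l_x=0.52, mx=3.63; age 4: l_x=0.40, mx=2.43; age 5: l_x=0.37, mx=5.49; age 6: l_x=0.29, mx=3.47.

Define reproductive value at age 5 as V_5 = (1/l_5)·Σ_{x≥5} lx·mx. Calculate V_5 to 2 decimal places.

8.21

lx·mx for x ≥ 5: 2.0313, 1.0063 → sum = 3.0376
V_5 = 3.0376 / l_5 = 3.0376 / 0.37 = 8.20973… → 8.21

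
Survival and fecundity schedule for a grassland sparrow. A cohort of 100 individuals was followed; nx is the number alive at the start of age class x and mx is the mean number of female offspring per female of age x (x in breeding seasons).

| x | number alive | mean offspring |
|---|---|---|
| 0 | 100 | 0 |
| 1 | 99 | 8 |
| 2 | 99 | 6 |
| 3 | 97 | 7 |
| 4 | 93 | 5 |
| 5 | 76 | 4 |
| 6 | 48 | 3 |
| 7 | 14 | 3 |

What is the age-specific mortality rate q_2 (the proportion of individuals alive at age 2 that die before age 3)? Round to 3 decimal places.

lx = nx/n0 = nx/100: 1, 0.99, 0.99, 0.97, 0.93, 0.76, 0.48, 0.14
q_2 = (l_2 − l_3) / l_2 = (0.99 − 0.97) / 0.99
     = 0.02 / 0.99 = 0.020202… → 0.020

0.020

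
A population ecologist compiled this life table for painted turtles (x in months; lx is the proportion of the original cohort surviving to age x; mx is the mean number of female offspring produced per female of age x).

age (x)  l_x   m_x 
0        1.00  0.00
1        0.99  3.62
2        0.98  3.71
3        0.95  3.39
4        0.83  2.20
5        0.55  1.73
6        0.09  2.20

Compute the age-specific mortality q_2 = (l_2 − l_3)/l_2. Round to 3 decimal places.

q_2 = (l_2 − l_3) / l_2 = (0.98 − 0.95) / 0.98
     = 0.03 / 0.98 = 0.030612… → 0.031

0.031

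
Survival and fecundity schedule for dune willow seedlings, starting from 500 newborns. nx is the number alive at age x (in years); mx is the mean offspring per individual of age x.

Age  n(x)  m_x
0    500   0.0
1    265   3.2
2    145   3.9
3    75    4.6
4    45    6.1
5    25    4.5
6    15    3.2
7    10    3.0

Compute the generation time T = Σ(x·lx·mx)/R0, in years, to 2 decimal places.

2.33

lx = nx/n0 = nx/500: 1, 0.53, 0.29, 0.15, 0.09, 0.05, 0.03, 0.02
lx·mx: 0, 1.696, 1.131, 0.69, 0.549, 0.225, 0.096, 0.06 → R0 = 4.447
x·lx·mx: 0, 1.696, 2.262, 2.07, 2.196, 1.125, 0.576, 0.42 → Σ = 10.345
T = 10.345 / 4.447 = 2.326287… → 2.33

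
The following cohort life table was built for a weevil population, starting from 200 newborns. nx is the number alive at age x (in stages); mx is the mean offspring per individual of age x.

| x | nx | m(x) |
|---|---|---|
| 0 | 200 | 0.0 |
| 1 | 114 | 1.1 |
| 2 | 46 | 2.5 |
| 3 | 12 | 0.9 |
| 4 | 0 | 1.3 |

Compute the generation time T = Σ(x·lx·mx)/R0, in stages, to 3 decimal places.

lx = nx/n0 = nx/200: 1, 0.57, 0.23, 0.06, 0
lx·mx: 0, 0.627, 0.575, 0.054, 0 → R0 = 1.256
x·lx·mx: 0, 0.627, 1.15, 0.162, 0 → Σ = 1.939
T = 1.939 / 1.256 = 1.54379… → 1.544

1.544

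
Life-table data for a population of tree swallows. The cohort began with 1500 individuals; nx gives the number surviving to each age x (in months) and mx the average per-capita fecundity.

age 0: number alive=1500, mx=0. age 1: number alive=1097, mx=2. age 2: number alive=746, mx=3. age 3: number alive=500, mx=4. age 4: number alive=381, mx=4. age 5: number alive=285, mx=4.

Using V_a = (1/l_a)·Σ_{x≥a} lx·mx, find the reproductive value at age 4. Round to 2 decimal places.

6.99

lx = nx/n0 = nx/1500: 1, 0.73133…, 0.49733…, 0.33333…, 0.254, 0.19
lx·mx for x ≥ 4: 1.016, 0.76 → sum = 1.776
V_4 = 1.776 / l_4 = 1.776 / 0.254 = 6.992126… → 6.99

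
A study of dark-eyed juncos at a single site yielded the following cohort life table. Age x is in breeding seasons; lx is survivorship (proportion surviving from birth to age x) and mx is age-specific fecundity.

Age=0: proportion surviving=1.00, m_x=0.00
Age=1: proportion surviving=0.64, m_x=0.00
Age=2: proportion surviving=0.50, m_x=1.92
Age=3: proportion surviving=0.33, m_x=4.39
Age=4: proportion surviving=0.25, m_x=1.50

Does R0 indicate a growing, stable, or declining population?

R0 = Σ lx·mx = 0 + 0 + 0.96 + 1.4487 + 0.375 = 2.7837
R0 > 1, so the population is growing.

growing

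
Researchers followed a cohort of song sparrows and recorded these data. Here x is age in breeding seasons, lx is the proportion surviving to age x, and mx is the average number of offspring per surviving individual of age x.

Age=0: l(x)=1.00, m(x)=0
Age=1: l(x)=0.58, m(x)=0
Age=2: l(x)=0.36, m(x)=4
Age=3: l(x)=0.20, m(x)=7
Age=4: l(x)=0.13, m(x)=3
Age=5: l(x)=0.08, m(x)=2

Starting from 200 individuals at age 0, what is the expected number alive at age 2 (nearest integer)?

72

Expected survivors = N0 · l_2 = 200 × 0.36 = 72 → 72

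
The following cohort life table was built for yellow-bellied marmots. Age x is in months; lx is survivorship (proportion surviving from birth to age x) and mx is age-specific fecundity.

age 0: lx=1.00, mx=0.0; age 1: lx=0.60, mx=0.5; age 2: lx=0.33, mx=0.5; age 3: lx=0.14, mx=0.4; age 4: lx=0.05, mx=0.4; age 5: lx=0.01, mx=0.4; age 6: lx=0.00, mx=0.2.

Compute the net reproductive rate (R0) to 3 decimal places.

0.545

lx·mx by age: 0, 0.3, 0.165, 0.056, 0.02, 0.004, 0
R0 = Σ lx·mx = 0.545 → 0.545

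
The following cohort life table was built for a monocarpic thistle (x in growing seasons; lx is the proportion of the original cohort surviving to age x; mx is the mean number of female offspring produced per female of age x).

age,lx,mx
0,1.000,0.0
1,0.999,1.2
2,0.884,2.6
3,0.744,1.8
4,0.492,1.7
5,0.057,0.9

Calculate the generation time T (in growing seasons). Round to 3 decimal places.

2.344

lx·mx: 0, 1.1988, 2.2984, 1.3392, 0.8364, 0.0513 → R0 = 5.7241
x·lx·mx: 0, 1.1988, 4.5968, 4.0176, 3.3456, 0.2565 → Σ = 13.4153
T = 13.4153 / 5.7241 = 2.343652… → 2.344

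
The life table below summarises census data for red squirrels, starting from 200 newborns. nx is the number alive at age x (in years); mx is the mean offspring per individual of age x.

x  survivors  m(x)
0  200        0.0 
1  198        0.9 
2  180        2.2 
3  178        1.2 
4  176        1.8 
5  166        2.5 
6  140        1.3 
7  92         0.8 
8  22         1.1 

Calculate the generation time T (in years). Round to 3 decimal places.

lx = nx/n0 = nx/200: 1, 0.99, 0.9, 0.89, 0.88, 0.83, 0.7, 0.46, 0.11
lx·mx: 0, 0.891, 1.98, 1.068, 1.584, 2.075, 0.91, 0.368, 0.121 → R0 = 8.997
x·lx·mx: 0, 0.891, 3.96, 3.204, 6.336, 10.375, 5.46, 2.576, 0.968 → Σ = 33.77
T = 33.77 / 8.997 = 3.753473… → 3.753

3.753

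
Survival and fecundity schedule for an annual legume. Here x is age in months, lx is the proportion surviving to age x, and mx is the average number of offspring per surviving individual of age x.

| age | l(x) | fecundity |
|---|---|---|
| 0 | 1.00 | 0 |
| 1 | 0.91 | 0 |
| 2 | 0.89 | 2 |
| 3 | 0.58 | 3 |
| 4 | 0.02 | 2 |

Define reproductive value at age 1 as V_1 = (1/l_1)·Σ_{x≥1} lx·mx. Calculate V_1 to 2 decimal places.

3.91

lx·mx for x ≥ 1: 0, 1.78, 1.74, 0.04 → sum = 3.56
V_1 = 3.56 / l_1 = 3.56 / 0.91 = 3.912088… → 3.91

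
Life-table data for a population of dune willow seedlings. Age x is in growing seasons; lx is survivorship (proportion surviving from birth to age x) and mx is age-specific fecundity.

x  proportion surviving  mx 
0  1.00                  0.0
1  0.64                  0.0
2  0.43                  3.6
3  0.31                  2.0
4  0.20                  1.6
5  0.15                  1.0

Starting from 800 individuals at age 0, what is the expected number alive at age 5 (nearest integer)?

Expected survivors = N0 · l_5 = 800 × 0.15 = 120 → 120

120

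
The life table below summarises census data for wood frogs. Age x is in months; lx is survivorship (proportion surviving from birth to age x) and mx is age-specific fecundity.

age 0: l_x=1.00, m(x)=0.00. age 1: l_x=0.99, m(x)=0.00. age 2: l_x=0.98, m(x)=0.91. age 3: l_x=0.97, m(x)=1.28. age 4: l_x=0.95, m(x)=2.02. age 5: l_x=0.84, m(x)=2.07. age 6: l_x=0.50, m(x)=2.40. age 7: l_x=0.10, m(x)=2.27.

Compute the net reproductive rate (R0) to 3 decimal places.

lx·mx by age: 0, 0, 0.8918, 1.2416, 1.919, 1.7388, 1.2, 0.227
R0 = Σ lx·mx = 7.2182 → 7.218

7.218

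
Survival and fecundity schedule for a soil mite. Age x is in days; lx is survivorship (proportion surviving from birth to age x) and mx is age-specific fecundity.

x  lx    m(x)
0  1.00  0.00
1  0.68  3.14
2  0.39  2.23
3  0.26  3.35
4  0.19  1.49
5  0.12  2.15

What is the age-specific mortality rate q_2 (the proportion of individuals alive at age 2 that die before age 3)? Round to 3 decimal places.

q_2 = (l_2 − l_3) / l_2 = (0.39 − 0.26) / 0.39
     = 0.13 / 0.39 = 0.333333… → 0.333

0.333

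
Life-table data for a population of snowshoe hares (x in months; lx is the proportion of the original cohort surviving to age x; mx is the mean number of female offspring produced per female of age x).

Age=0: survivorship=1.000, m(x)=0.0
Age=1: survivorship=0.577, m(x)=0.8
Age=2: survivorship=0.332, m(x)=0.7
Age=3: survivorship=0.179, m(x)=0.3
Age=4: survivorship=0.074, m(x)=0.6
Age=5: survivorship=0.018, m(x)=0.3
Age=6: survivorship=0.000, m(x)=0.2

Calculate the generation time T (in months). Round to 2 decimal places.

1.62

lx·mx: 0, 0.4616, 0.2324, 0.0537, 0.0444, 0.0054, 0 → R0 = 0.7975
x·lx·mx: 0, 0.4616, 0.4648, 0.1611, 0.1776, 0.027, 0 → Σ = 1.2921
T = 1.2921 / 0.7975 = 1.620188… → 1.62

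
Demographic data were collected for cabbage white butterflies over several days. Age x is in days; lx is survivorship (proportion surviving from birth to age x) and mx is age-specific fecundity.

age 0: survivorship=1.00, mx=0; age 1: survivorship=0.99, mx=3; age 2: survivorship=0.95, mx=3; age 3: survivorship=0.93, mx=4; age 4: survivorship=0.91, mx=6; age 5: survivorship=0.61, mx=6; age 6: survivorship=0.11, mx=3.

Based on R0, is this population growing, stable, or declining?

growing

R0 = Σ lx·mx = 0 + 2.97 + 2.85 + 3.72 + 5.46 + 3.66 + 0.33 = 18.99
R0 > 1, so the population is growing.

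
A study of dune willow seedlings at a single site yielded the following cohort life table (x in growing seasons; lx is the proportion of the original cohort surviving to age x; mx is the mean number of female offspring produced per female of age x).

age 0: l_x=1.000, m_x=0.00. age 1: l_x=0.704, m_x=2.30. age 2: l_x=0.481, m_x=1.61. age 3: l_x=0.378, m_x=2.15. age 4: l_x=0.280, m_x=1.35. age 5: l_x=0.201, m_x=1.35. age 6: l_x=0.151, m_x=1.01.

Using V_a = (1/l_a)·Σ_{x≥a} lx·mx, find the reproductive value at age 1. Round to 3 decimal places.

5.693

lx·mx for x ≥ 1: 1.6192, 0.77441, 0.8127, 0.378, 0.27135, 0.15251 → sum = 4.00817
V_1 = 4.00817 / l_1 = 4.00817 / 0.704 = 5.693423… → 5.693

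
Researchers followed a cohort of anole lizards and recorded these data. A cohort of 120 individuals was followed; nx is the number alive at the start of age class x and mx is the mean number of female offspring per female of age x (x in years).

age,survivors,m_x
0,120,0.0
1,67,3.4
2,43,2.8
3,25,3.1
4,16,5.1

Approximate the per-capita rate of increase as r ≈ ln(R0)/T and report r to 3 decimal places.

lx = nx/n0 = nx/120: 1, 0.55833…, 0.35833…, 0.20833…, 0.13333…
R0 = Σ lx·mx = 0 + 1.89833… + 1.00333… + 0.64583… + 0.68… = 4.2275…
Σ x·lx·mx = 8.5625…; T = 8.5625…/4.2275… = 2.02543…
r ≈ ln(R0)/T = ln(4.2275…)/2.02543… = 0.71176… → 0.712

0.712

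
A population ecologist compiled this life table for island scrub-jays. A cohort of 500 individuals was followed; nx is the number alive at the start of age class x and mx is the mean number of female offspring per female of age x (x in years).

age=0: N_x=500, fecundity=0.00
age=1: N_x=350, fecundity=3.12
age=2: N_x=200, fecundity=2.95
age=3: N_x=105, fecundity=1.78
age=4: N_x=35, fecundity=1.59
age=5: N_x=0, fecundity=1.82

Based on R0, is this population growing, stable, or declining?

lx = nx/n0 = nx/500: 1, 0.7, 0.4, 0.21, 0.07, 0
R0 = Σ lx·mx = 0 + 2.184 + 1.18 + 0.3738 + 0.1113 + 0 = 3.8491
R0 > 1, so the population is growing.

growing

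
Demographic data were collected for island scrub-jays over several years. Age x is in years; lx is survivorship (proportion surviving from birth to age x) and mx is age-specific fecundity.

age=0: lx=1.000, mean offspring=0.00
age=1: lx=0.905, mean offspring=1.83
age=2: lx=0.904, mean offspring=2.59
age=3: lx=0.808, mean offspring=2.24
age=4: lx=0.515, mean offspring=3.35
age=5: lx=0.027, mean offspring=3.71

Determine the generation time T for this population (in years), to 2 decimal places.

lx·mx: 0, 1.65615, 2.34136, 1.80992, 1.72525, 0.10017 → R0 = 7.63285
x·lx·mx: 0, 1.65615, 4.68272, 5.42976, 6.901, 0.50085 → Σ = 19.17048
T = 19.17048 / 7.63285 = 2.511576… → 2.51

2.51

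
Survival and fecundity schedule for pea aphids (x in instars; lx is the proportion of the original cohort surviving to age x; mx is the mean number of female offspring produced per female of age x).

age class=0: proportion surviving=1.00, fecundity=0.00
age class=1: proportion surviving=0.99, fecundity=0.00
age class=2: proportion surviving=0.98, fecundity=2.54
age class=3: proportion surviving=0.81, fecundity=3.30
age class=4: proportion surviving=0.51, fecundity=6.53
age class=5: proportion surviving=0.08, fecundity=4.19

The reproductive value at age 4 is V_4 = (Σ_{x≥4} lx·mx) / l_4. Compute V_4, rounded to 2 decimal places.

lx·mx for x ≥ 4: 3.3303, 0.3352 → sum = 3.6655
V_4 = 3.6655 / l_4 = 3.6655 / 0.51 = 7.187255… → 7.19

7.19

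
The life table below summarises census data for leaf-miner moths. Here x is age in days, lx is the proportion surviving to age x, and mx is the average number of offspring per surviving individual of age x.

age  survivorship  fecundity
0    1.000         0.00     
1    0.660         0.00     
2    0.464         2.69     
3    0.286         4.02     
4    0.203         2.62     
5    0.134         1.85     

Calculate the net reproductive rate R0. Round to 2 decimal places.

3.18

lx·mx by age: 0, 0, 1.24816, 1.14972, 0.53186, 0.2479
R0 = Σ lx·mx = 3.17764 → 3.18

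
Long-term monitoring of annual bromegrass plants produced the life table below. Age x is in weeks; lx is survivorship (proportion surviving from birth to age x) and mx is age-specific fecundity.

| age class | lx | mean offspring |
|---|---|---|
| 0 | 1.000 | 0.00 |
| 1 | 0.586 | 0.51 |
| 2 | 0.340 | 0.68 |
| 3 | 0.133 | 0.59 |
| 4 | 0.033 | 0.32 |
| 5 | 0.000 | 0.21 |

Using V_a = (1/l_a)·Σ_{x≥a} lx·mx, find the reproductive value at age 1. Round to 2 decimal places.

1.06

lx·mx for x ≥ 1: 0.29886, 0.2312, 0.07847, 0.01056, 0 → sum = 0.61909
V_1 = 0.61909 / l_1 = 0.61909 / 0.586 = 1.056468… → 1.06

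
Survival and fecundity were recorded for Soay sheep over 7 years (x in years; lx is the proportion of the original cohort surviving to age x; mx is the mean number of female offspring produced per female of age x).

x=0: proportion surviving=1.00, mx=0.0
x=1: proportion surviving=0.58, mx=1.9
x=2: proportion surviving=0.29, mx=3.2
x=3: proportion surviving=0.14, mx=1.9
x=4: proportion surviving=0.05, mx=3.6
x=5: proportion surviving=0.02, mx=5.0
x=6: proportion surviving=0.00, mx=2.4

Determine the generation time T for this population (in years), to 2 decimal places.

lx·mx: 0, 1.102, 0.928, 0.266, 0.18, 0.1, 0 → R0 = 2.576
x·lx·mx: 0, 1.102, 1.856, 0.798, 0.72, 0.5, 0 → Σ = 4.976
T = 4.976 / 2.576 = 1.931677… → 1.93

1.93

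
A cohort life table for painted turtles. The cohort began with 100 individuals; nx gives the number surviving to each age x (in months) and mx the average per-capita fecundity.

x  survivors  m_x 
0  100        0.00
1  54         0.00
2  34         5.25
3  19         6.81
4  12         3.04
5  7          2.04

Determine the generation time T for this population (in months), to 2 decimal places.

2.68

lx = nx/n0 = nx/100: 1, 0.54, 0.34, 0.19, 0.12, 0.07
lx·mx: 0, 0, 1.785, 1.2939, 0.3648, 0.1428 → R0 = 3.5865
x·lx·mx: 0, 0, 3.57, 3.8817, 1.4592, 0.714 → Σ = 9.6249
T = 9.6249 / 3.5865 = 2.683647… → 2.68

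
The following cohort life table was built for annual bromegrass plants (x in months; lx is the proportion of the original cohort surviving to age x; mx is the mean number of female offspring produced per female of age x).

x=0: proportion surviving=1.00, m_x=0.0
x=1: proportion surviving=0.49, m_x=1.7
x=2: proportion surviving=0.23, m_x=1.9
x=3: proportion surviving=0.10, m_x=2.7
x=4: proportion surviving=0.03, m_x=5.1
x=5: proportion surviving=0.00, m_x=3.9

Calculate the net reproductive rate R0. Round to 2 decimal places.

lx·mx by age: 0, 0.833, 0.437, 0.27, 0.153, 0
R0 = Σ lx·mx = 1.693 → 1.69

1.69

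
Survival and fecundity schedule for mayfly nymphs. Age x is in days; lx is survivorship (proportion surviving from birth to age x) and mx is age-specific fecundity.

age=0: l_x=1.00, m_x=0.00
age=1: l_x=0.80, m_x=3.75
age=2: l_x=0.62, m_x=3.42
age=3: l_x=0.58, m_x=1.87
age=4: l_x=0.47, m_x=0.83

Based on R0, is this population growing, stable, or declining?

growing

R0 = Σ lx·mx = 0 + 3 + 2.1204 + 1.0846 + 0.3901 = 6.5951
R0 > 1, so the population is growing.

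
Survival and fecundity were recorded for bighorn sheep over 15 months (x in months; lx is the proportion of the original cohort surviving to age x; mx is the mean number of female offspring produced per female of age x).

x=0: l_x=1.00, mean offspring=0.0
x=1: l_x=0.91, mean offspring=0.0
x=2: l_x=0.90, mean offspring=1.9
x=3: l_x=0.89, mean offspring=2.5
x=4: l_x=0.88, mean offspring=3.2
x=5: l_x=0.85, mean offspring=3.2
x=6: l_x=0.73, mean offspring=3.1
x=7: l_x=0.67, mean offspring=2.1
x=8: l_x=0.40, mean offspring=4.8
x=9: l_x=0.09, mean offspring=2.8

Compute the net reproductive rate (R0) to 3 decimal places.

lx·mx by age: 0, 0, 1.71, 2.225, 2.816, 2.72, 2.263, 1.407, 1.92, 0.252
R0 = Σ lx·mx = 15.313 → 15.313

15.313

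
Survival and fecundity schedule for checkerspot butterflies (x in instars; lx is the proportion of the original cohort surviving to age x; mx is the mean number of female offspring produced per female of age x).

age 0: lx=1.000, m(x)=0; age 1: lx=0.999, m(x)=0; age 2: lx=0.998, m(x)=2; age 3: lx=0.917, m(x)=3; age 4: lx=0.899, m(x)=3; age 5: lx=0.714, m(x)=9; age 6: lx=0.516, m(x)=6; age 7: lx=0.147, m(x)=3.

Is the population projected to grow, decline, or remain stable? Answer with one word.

growing

R0 = Σ lx·mx = 0 + 0 + 1.996 + 2.751 + 2.697 + 6.426 + 3.096 + 0.441 = 17.407
R0 > 1, so the population is growing.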